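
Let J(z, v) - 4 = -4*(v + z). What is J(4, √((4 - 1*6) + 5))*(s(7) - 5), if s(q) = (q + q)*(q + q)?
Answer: -2292 - 764*√3 ≈ -3615.3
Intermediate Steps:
J(z, v) = 4 - 4*v - 4*z (J(z, v) = 4 - 4*(v + z) = 4 + (-4*v - 4*z) = 4 - 4*v - 4*z)
s(q) = 4*q² (s(q) = (2*q)*(2*q) = 4*q²)
J(4, √((4 - 1*6) + 5))*(s(7) - 5) = (4 - 4*√((4 - 1*6) + 5) - 4*4)*(4*7² - 5) = (4 - 4*√((4 - 6) + 5) - 16)*(4*49 - 5) = (4 - 4*√(-2 + 5) - 16)*(196 - 5) = (4 - 4*√3 - 16)*191 = (-12 - 4*√3)*191 = -2292 - 764*√3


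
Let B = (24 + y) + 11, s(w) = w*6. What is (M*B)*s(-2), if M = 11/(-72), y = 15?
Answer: 275/3 ≈ 91.667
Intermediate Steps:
s(w) = 6*w
M = -11/72 (M = 11*(-1/72) = -11/72 ≈ -0.15278)
B = 50 (B = (24 + 15) + 11 = 39 + 11 = 50)
(M*B)*s(-2) = (-11/72*50)*(6*(-2)) = -275/36*(-12) = 275/3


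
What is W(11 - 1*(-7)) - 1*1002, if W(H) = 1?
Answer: -1001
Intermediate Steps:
W(11 - 1*(-7)) - 1*1002 = 1 - 1*1002 = 1 - 1002 = -1001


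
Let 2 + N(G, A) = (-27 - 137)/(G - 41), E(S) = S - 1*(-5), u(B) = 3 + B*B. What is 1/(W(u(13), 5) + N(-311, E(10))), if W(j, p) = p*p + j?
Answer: 88/17201 ≈ 0.0051160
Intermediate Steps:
u(B) = 3 + B²
E(S) = 5 + S (E(S) = S + 5 = 5 + S)
N(G, A) = -2 - 164/(-41 + G) (N(G, A) = -2 + (-27 - 137)/(G - 41) = -2 - 164/(-41 + G))
W(j, p) = j + p² (W(j, p) = p² + j = j + p²)
1/(W(u(13), 5) + N(-311, E(10))) = 1/(((3 + 13²) + 5²) + 2*(-41 - 1*(-311))/(-41 - 311)) = 1/(((3 + 169) + 25) + 2*(-41 + 311)/(-352)) = 1/((172 + 25) + 2*(-1/352)*270) = 1/(197 - 135/88) = 1/(17201/88) = 88/17201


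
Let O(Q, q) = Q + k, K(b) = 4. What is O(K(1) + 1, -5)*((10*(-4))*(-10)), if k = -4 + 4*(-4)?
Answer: -6000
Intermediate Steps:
k = -20 (k = -4 - 16 = -20)
O(Q, q) = -20 + Q (O(Q, q) = Q - 20 = -20 + Q)
O(K(1) + 1, -5)*((10*(-4))*(-10)) = (-20 + (4 + 1))*((10*(-4))*(-10)) = (-20 + 5)*(-40*(-10)) = -15*400 = -6000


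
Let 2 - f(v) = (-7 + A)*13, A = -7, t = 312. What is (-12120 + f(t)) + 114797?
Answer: 102861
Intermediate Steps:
f(v) = 184 (f(v) = 2 - (-7 - 7)*13 = 2 - (-14)*13 = 2 - 1*(-182) = 2 + 182 = 184)
(-12120 + f(t)) + 114797 = (-12120 + 184) + 114797 = -11936 + 114797 = 102861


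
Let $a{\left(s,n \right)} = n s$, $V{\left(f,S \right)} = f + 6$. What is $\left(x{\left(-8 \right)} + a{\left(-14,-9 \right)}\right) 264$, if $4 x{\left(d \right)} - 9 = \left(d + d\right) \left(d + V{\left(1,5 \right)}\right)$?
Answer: $34914$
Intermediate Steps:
$V{\left(f,S \right)} = 6 + f$
$x{\left(d \right)} = \frac{9}{4} + \frac{d \left(7 + d\right)}{2}$ ($x{\left(d \right)} = \frac{9}{4} + \frac{\left(d + d\right) \left(d + \left(6 + 1\right)\right)}{4} = \frac{9}{4} + \frac{2 d \left(d + 7\right)}{4} = \frac{9}{4} + \frac{2 d \left(7 + d\right)}{4} = \frac{9}{4} + \frac{d \left(7 + d\right)}{2}$)
$\left(x{\left(-8 \right)} + a{\left(-14,-9 \right)}\right) 264 = \left(\left(\frac{9}{4} + \frac{\left(-8\right)^{2}}{2} + \frac{7}{2} \left(-8\right)\right) - -126\right) 264 = \left(\left(\frac{9}{4} + \frac{1}{2} \cdot 64 - 28\right) + 126\right) 264 = \left(\left(\frac{9}{4} + 32 - 28\right) + 126\right) 264 = \left(\frac{25}{4} + 126\right) 264 = \frac{529}{4} \cdot 264 = 34914$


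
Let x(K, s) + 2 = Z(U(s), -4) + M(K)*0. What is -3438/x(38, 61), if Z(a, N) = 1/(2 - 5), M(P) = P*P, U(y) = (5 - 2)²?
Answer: 10314/7 ≈ 1473.4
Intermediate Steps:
U(y) = 9 (U(y) = 3² = 9)
M(P) = P²
Z(a, N) = -⅓ (Z(a, N) = 1/(-3) = -⅓)
x(K, s) = -7/3 (x(K, s) = -2 + (-⅓ + K²*0) = -2 + (-⅓ + 0) = -2 - ⅓ = -7/3)
-3438/x(38, 61) = -3438/(-7/3) = -3438*(-3/7) = 10314/7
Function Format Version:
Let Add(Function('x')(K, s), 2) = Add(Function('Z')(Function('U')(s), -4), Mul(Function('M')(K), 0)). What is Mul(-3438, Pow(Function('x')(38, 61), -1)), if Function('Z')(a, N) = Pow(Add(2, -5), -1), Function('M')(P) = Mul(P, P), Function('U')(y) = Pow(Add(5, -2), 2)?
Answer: Rational(10314, 7) ≈ 1473.4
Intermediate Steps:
Function('U')(y) = 9 (Function('U')(y) = Pow(3, 2) = 9)
Function('M')(P) = Pow(P, 2)
Function('Z')(a, N) = Rational(-1, 3) (Function('Z')(a, N) = Pow(-3, -1) = Rational(-1, 3))
Function('x')(K, s) = Rational(-7, 3) (Function('x')(K, s) = Add(-2, Add(Rational(-1, 3), Mul(Pow(K, 2), 0))) = Add(-2, Add(Rational(-1, 3), 0)) = Add(-2, Rational(-1, 3)) = Rational(-7, 3))
Mul(-3438, Pow(Function('x')(38, 61), -1)) = Mul(-3438, Pow(Rational(-7, 3), -1)) = Mul(-3438, Rational(-3, 7)) = Rational(10314, 7)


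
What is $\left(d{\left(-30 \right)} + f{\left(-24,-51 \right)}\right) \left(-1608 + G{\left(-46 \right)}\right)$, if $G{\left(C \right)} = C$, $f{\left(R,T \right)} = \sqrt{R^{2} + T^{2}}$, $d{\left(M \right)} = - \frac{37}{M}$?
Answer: $- \frac{30599}{15} - 4962 \sqrt{353} \approx -95268.0$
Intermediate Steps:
$\left(d{\left(-30 \right)} + f{\left(-24,-51 \right)}\right) \left(-1608 + G{\left(-46 \right)}\right) = \left(- \frac{37}{-30} + \sqrt{\left(-24\right)^{2} + \left(-51\right)^{2}}\right) \left(-1608 - 46\right) = \left(\left(-37\right) \left(- \frac{1}{30}\right) + \sqrt{576 + 2601}\right) \left(-1654\right) = \left(\frac{37}{30} + \sqrt{3177}\right) \left(-1654\right) = \left(\frac{37}{30} + 3 \sqrt{353}\right) \left(-1654\right) = - \frac{30599}{15} - 4962 \sqrt{353}$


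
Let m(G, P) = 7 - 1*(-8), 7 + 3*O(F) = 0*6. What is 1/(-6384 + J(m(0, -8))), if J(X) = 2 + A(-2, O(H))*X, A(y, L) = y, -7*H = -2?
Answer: -1/6412 ≈ -0.00015596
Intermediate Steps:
H = 2/7 (H = -⅐*(-2) = 2/7 ≈ 0.28571)
O(F) = -7/3 (O(F) = -7/3 + (0*6)/3 = -7/3 + (⅓)*0 = -7/3 + 0 = -7/3)
m(G, P) = 15 (m(G, P) = 7 + 8 = 15)
J(X) = 2 - 2*X
1/(-6384 + J(m(0, -8))) = 1/(-6384 + (2 - 2*15)) = 1/(-6384 + (2 - 30)) = 1/(-6384 - 28) = 1/(-6412) = -1/6412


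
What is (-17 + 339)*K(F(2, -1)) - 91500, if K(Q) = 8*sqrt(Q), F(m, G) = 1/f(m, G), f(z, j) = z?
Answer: -91500 + 1288*sqrt(2) ≈ -89679.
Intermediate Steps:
F(m, G) = 1/m
(-17 + 339)*K(F(2, -1)) - 91500 = (-17 + 339)*(8*sqrt(1/2)) - 91500 = 322*(8*sqrt(1/2)) - 91500 = 322*(8*(sqrt(2)/2)) - 91500 = 322*(4*sqrt(2)) - 91500 = 1288*sqrt(2) - 91500 = -91500 + 1288*sqrt(2)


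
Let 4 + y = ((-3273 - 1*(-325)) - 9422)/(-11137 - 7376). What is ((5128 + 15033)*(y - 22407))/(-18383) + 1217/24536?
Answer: 205230449899012951/8350201416744 ≈ 24578.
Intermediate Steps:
y = -61682/18513 (y = -4 + ((-3273 - 1*(-325)) - 9422)/(-11137 - 7376) = -4 + ((-3273 + 325) - 9422)/(-18513) = -4 + (-2948 - 9422)*(-1/18513) = -4 - 12370*(-1/18513) = -4 + 12370/18513 = -61682/18513 ≈ -3.3318)
((5128 + 15033)*(y - 22407))/(-18383) + 1217/24536 = ((5128 + 15033)*(-61682/18513 - 22407))/(-18383) + 1217/24536 = (20161*(-414882473/18513))*(-1/18383) + 1217*(1/24536) = -8364445538153/18513*(-1/18383) + 1217/24536 = 8364445538153/340324479 + 1217/24536 = 205230449899012951/8350201416744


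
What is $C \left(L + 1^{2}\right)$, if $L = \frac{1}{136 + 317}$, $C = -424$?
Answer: $- \frac{192496}{453} \approx -424.94$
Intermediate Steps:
$L = \frac{1}{453} \approx 0.0022075$
$C \left(L + 1^{2}\right) = - 424 \left(\frac{1}{453} + 1^{2}\right) = - 424 \left(\frac{1}{453} + 1\right) = \left(-424\right) \frac{454}{453} = - \frac{192496}{453}$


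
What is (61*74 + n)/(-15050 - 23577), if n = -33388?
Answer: 28874/38627 ≈ 0.74751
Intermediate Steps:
(61*74 + n)/(-15050 - 23577) = (61*74 - 33388)/(-15050 - 23577) = (4514 - 33388)/(-38627) = -28874*(-1/38627) = 28874/38627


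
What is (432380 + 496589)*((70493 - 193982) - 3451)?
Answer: -117923324860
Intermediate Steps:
(432380 + 496589)*((70493 - 193982) - 3451) = 928969*(-123489 - 3451) = 928969*(-126940) = -117923324860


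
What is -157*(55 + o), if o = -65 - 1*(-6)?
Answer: 628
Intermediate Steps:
o = -59 (o = -65 + 6 = -59)
-157*(55 + o) = -157*(55 - 59) = -157*(-4) = 628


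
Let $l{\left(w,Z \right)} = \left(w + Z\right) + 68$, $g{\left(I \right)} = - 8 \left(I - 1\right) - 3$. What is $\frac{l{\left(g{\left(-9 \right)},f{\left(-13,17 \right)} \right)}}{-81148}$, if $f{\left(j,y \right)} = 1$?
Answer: $- \frac{73}{40574} \approx -0.0017992$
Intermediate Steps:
$g{\left(I \right)} = 5 - 8 I$ ($g{\left(I \right)} = - 8 \left(-1 + I\right) - 3 = \left(8 - 8 I\right) - 3 = 5 - 8 I$)
$l{\left(w,Z \right)} = 68 + Z + w$ ($l{\left(w,Z \right)} = \left(Z + w\right) + 68 = 68 + Z + w$)
$\frac{l{\left(g{\left(-9 \right)},f{\left(-13,17 \right)} \right)}}{-81148} = \frac{68 + 1 + \left(5 - -72\right)}{-81148} = \left(68 + 1 + \left(5 + 72\right)\right) \left(- \frac{1}{81148}\right) = \left(68 + 1 + 77\right) \left(- \frac{1}{81148}\right) = 146 \left(- \frac{1}{81148}\right) = - \frac{73}{40574}$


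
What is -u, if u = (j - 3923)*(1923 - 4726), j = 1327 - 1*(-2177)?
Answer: -1174457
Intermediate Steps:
j = 3504 (j = 1327 + 2177 = 3504)
u = 1174457 (u = (3504 - 3923)*(1923 - 4726) = -419*(-2803) = 1174457)
-u = -1*1174457 = -1174457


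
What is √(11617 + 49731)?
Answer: 14*√313 ≈ 247.69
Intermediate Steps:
√(11617 + 49731) = √61348 = 14*√313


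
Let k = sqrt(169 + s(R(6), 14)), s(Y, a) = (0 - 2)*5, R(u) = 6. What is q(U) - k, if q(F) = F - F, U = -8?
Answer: -sqrt(159) ≈ -12.610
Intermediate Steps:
s(Y, a) = -10 (s(Y, a) = -2*5 = -10)
q(F) = 0
k = sqrt(159) (k = sqrt(169 - 10) = sqrt(159) ≈ 12.610)
q(U) - k = 0 - sqrt(159) = -sqrt(159)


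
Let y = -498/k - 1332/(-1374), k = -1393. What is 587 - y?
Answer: 186827951/318997 ≈ 585.67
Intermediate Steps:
y = 423288/318997 (y = -498/(-1393) - 1332/(-1374) = -498*(-1/1393) - 1332*(-1/1374) = 498/1393 + 222/229 = 423288/318997 ≈ 1.3269)
587 - y = 587 - 1*423288/318997 = 587 - 423288/318997 = 186827951/318997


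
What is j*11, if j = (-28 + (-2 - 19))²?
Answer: 26411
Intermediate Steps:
j = 2401 (j = (-28 - 21)² = (-49)² = 2401)
j*11 = 2401*11 = 26411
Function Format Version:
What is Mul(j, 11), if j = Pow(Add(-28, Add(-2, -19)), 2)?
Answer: 26411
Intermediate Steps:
j = 2401 (j = Pow(Add(-28, -21), 2) = Pow(-49, 2) = 2401)
Mul(j, 11) = Mul(2401, 11) = 26411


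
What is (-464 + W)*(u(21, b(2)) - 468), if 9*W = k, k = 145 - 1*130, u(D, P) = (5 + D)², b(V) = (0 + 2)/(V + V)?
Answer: -288496/3 ≈ -96165.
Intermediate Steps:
b(V) = 1/V (b(V) = 2/((2*V)) = 2*(1/(2*V)) = 1/V)
k = 15 (k = 145 - 130 = 15)
W = 5/3 (W = (⅑)*15 = 5/3 ≈ 1.6667)
(-464 + W)*(u(21, b(2)) - 468) = (-464 + 5/3)*((5 + 21)² - 468) = -1387*(26² - 468)/3 = -1387*(676 - 468)/3 = -1387/3*208 = -288496/3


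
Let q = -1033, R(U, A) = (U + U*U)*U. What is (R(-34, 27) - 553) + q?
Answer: -39734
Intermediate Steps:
R(U, A) = U*(U + U²) (R(U, A) = (U + U²)*U = U*(U + U²))
(R(-34, 27) - 553) + q = ((-34)²*(1 - 34) - 553) - 1033 = (1156*(-33) - 553) - 1033 = (-38148 - 553) - 1033 = -38701 - 1033 = -39734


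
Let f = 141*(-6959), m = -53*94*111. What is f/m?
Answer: 6959/3922 ≈ 1.7743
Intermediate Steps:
m = -553002 (m = -4982*111 = -553002)
f = -981219
f/m = -981219/(-553002) = -981219*(-1/553002) = 6959/3922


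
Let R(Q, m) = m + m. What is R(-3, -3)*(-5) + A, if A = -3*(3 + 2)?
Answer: 15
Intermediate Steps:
R(Q, m) = 2*m
A = -15 (A = -3*5 = -15)
R(-3, -3)*(-5) + A = (2*(-3))*(-5) - 15 = -6*(-5) - 15 = 30 - 15 = 15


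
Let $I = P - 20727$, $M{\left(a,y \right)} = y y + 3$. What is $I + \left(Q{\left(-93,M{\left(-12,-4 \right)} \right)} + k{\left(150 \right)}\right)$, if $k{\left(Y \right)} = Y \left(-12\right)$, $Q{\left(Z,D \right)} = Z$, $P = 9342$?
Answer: $-13278$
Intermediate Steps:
$M{\left(a,y \right)} = 3 + y^{2}$ ($M{\left(a,y \right)} = y^{2} + 3 = 3 + y^{2}$)
$k{\left(Y \right)} = - 12 Y$
$I = -11385$ ($I = 9342 - 20727 = -11385$)
$I + \left(Q{\left(-93,M{\left(-12,-4 \right)} \right)} + k{\left(150 \right)}\right) = -11385 - 1893 = -13278$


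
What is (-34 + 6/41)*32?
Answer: -44416/41 ≈ -1083.3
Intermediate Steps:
(-34 + 6/41)*32 = -1388/41*32 = -44416/41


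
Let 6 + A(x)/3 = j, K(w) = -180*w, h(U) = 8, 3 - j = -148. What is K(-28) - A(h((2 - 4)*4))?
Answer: 4605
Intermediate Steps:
j = 151 (j = 3 - 1*(-148) = 3 + 148 = 151)
A(x) = 435 (A(x) = -18 + 3*151 = -18 + 453 = 435)
K(-28) - A(h((2 - 4)*4)) = -180*(-28) - 1*435 = 5040 - 435 = 4605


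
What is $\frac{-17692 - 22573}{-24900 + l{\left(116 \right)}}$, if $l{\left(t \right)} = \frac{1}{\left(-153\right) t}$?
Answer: $\frac{714623220}{441925201} \approx 1.6171$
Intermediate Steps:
$l{\left(t \right)} = - \frac{1}{153 t}$
$\frac{-17692 - 22573}{-24900 + l{\left(116 \right)}} = \frac{-17692 - 22573}{-24900 - \frac{1}{153 \cdot 116}} = - \frac{40265}{-24900 - \frac{1}{17748}} = - \frac{40265}{- \frac{441925201}{17748}} = \left(-40265\right) \left(- \frac{17748}{441925201}\right) = \frac{714623220}{441925201}$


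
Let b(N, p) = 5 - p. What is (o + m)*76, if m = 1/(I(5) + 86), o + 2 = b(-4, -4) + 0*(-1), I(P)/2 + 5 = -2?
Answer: 9595/18 ≈ 533.06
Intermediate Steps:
I(P) = -14 (I(P) = -10 + 2*(-2) = -10 - 4 = -14)
o = 7 (o = -2 + ((5 - 1*(-4)) + 0*(-1)) = -2 + ((5 + 4) + 0) = -2 + (9 + 0) = -2 + 9 = 7)
m = 1/72 (m = 1/(-14 + 86) = 1/72 ≈ 0.013889)
(o + m)*76 = (7 + 1/72)*76 = (505/72)*76 = 9595/18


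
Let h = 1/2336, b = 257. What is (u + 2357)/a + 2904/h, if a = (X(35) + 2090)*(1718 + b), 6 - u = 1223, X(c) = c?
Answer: 5694105120228/839375 ≈ 6.7837e+6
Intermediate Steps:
u = -1217 (u = 6 - 1*1223 = 6 - 1223 = -1217)
h = 1/2336 ≈ 0.00042808
a = 4196875 (a = (35 + 2090)*(1718 + 257) = 2125*1975 = 4196875)
(u + 2357)/a + 2904/h = (-1217 + 2357)/4196875 + 2904/(1/2336) = 1140*(1/4196875) + 2904*2336 = 228/839375 + 6783744 = 5694105120228/839375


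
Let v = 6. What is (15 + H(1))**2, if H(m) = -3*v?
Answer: 9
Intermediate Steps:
H(m) = -18 (H(m) = -3*6 = -18)
(15 + H(1))**2 = (15 - 18)**2 = (-3)**2 = 9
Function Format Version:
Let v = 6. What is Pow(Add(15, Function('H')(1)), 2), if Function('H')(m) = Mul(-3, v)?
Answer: 9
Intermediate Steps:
Function('H')(m) = -18 (Function('H')(m) = Mul(-3, 6) = -18)
Pow(Add(15, Function('H')(1)), 2) = Pow(Add(15, -18), 2) = Pow(-3, 2) = 9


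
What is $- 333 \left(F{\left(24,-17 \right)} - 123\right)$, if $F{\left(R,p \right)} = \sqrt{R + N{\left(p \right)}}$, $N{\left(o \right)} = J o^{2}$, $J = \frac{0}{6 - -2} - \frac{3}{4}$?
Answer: $40959 - \frac{333 i \sqrt{771}}{2} \approx 40959.0 - 4623.2 i$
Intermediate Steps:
$J = - \frac{3}{4}$ ($J = \frac{0}{6 + 2} - \frac{3}{4} = \frac{0}{8} - \frac{3}{4} = 0 \cdot \frac{1}{8} - \frac{3}{4} = 0 - \frac{3}{4} = - \frac{3}{4} \approx -0.75$)
$N{\left(o \right)} = - \frac{3 o^{2}}{4}$
$F{\left(R,p \right)} = \sqrt{R - \frac{3 p^{2}}{4}}$
$- 333 \left(F{\left(24,-17 \right)} - 123\right) = - 333 \left(\frac{\sqrt{- 3 \left(-17\right)^{2} + 4 \cdot 24}}{2} - 123\right) = - 333 \left(\frac{\sqrt{\left(-3\right) 289 + 96}}{2} - 123\right) = - 333 \left(\frac{\sqrt{-867 + 96}}{2} - 123\right) = - 333 \left(\frac{\sqrt{-771}}{2} - 123\right) = - 333 \left(\frac{i \sqrt{771}}{2} - 123\right) = - 333 \left(-123 + \frac{i \sqrt{771}}{2}\right) = 40959 - \frac{333 i \sqrt{771}}{2}$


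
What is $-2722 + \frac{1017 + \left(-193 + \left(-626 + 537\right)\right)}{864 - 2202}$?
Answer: $- \frac{1214257}{446} \approx -2722.6$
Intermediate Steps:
$-2722 + \frac{1017 + \left(-193 + \left(-626 + 537\right)\right)}{864 - 2202} = -2722 + \frac{1017 - 282}{-1338} = -2722 + \left(1017 - 282\right) \left(- \frac{1}{1338}\right) = -2722 + 735 \left(- \frac{1}{1338}\right) = -2722 - \frac{245}{446} = - \frac{1214257}{446}$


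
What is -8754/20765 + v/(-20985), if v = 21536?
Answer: -126179546/87150705 ≈ -1.4478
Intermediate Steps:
-8754/20765 + v/(-20985) = -8754/20765 + 21536/(-20985) = -8754*1/20765 + 21536*(-1/20985) = -8754/20765 - 21536/20985 = -126179546/87150705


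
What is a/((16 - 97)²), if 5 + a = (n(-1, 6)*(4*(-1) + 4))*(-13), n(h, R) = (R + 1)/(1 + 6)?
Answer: -5/6561 ≈ -0.00076208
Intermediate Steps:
n(h, R) = ⅐ + R/7 (n(h, R) = (1 + R)/7 = (1 + R)*(⅐) = ⅐ + R/7)
a = -5 (a = -5 + ((⅐ + (⅐)*6)*(4*(-1) + 4))*(-13) = -5 + ((⅐ + 6/7)*(-4 + 4))*(-13) = -5 + (1*0)*(-13) = -5 + 0*(-13) = -5 + 0 = -5)
a/((16 - 97)²) = -5/(16 - 97)² = -5/((-81)²) = -5/6561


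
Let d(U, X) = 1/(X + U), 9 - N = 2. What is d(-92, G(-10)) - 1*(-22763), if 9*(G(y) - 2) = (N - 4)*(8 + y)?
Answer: 6191533/272 ≈ 22763.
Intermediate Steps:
N = 7 (N = 9 - 1*2 = 9 - 2 = 7)
G(y) = 14/3 + y/3 (G(y) = 2 + ((7 - 4)*(8 + y))/9 = 2 + (3*(8 + y))/9 = 2 + (24 + 3*y)/9 = 2 + (8/3 + y/3) = 14/3 + y/3)
d(U, X) = 1/(U + X)
d(-92, G(-10)) - 1*(-22763) = 1/(-92 + (14/3 + (⅓)*(-10))) - 1*(-22763) = 1/(-92 + (14/3 - 10/3)) + 22763 = 1/(-92 + 4/3) + 22763 = 1/(-272/3) + 22763 = -3/272 + 22763 = 6191533/272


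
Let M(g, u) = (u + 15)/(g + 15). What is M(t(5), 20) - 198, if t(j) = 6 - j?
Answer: -3133/16 ≈ -195.81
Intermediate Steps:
M(g, u) = (15 + u)/(15 + g)
M(t(5), 20) - 198 = (15 + 20)/(15 + (6 - 1*5)) - 198 = 35/(15 + (6 - 5)) - 198 = 35/(15 + 1) - 198 = 35/16 - 198 = -3133/16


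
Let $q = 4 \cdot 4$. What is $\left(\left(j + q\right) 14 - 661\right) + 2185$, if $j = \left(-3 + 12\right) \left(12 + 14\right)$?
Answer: $5024$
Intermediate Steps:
$j = 234$ ($j = 9 \cdot 26 = 234$)
$q = 16$
$\left(\left(j + q\right) 14 - 661\right) + 2185 = \left(\left(234 + 16\right) 14 - 661\right) + 2185 = \left(250 \cdot 14 - 661\right) + 2185 = \left(3500 - 661\right) + 2185 = 2839 + 2185 = 5024$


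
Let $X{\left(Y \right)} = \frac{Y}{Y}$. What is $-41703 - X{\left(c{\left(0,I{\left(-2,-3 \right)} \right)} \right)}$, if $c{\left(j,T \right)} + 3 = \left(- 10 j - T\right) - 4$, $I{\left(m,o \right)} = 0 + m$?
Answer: $-41704$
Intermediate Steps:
$I{\left(m,o \right)} = m$
$c{\left(j,T \right)} = -7 - T - 10 j$ ($c{\left(j,T \right)} = -3 - \left(4 + T + 10 j\right) = -7 - T - 10 j$)
$X{\left(Y \right)} = 1$
$-41703 - X{\left(c{\left(0,I{\left(-2,-3 \right)} \right)} \right)} = -41703 - 1 = -41704$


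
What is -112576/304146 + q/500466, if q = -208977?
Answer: -19983329843/25369122006 ≈ -0.78770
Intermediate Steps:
-112576/304146 + q/500466 = -112576/304146 - 208977/500466 = -112576*1/304146 - 208977*1/500466 = -56288/152073 - 69659/166822 = -19983329843/25369122006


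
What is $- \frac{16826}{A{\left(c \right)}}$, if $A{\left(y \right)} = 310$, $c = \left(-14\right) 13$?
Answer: $- \frac{8413}{155} \approx -54.277$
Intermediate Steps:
$c = -182$
$- \frac{16826}{A{\left(c \right)}} = - \frac{16826}{310} = \left(-16826\right) \frac{1}{310} = - \frac{8413}{155}$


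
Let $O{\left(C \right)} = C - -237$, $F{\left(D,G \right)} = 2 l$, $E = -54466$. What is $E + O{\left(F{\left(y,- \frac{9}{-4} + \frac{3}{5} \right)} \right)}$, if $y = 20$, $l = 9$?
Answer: $-54211$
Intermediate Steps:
$F{\left(D,G \right)} = 18$ ($F{\left(D,G \right)} = 2 \cdot 9 = 18$)
$O{\left(C \right)} = 237 + C$ ($O{\left(C \right)} = C + 237 = 237 + C$)
$E + O{\left(F{\left(y,- \frac{9}{-4} + \frac{3}{5} \right)} \right)} = -54466 + \left(237 + 18\right) = -54466 + 255 = -54211$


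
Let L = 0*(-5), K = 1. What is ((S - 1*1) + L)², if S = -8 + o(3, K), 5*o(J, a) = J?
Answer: 1764/25 ≈ 70.560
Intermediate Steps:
o(J, a) = J/5
L = 0
S = -37/5 (S = -8 + (⅕)*3 = -8 + ⅗ = -37/5 ≈ -7.4000)
((S - 1*1) + L)² = ((-37/5 - 1*1) + 0)² = ((-37/5 - 1) + 0)² = (-42/5 + 0)² = (-42/5)² = 1764/25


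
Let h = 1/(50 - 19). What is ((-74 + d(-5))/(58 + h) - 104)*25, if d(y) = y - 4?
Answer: -4741725/1799 ≈ -2635.8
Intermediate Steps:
h = 1/31 ≈ 0.032258
d(y) = -4 + y
((-74 + d(-5))/(58 + h) - 104)*25 = ((-74 + (-4 - 5))/(58 + 1/31) - 104)*25 = ((-74 - 9)/(1799/31) - 104)*25 = (-83*31/1799 - 104)*25 = (-2573/1799 - 104)*25 = -189669/1799*25 = -4741725/1799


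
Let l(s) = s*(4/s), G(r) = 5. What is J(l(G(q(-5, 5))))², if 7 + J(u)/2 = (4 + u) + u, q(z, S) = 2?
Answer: 100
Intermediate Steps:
l(s) = 4
J(u) = -6 + 4*u (J(u) = -14 + 2*((4 + u) + u) = -14 + 2*(4 + 2*u) = -14 + (8 + 4*u) = -6 + 4*u)
J(l(G(q(-5, 5))))² = (-6 + 4*4)² = (-6 + 16)² = 10² = 100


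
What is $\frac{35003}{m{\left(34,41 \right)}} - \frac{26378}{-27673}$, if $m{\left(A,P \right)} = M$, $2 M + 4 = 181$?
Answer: $\frac{1941944944}{4898121} \approx 396.47$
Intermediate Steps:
$M = \frac{177}{2}$ ($M = -2 + \frac{1}{2} \cdot 181 = -2 + \frac{181}{2} = \frac{177}{2} \approx 88.5$)
$m{\left(A,P \right)} = \frac{177}{2}$
$\frac{35003}{m{\left(34,41 \right)}} - \frac{26378}{-27673} = \frac{35003}{\frac{177}{2}} - \frac{26378}{-27673} = 35003 \cdot \frac{2}{177} - - \frac{26378}{27673} = \frac{70006}{177} + \frac{26378}{27673} = \frac{1941944944}{4898121}$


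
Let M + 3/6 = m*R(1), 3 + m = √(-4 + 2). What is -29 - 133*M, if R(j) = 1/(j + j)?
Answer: 237 - 133*I*√2/2 ≈ 237.0 - 94.045*I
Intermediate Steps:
m = -3 + I*√2 (m = -3 + √(-4 + 2) = -3 + √(-2) = -3 + I*√2 ≈ -3.0 + 1.4142*I)
R(j) = 1/(2*j)
M = -2 + I*√2/2 (M = -½ + (-3 + I*√2)*((½)/1) = -½ + (-3 + I*√2)*((½)*1) = -½ + (-3 + I*√2)*(½) = -½ + (-3/2 + I*√2/2) = -2 + I*√2/2 ≈ -2.0 + 0.70711*I)
-29 - 133*M = -29 - 133*(-2 + I*√2/2) = -29 + (266 - 133*I*√2/2) = 237 - 133*I*√2/2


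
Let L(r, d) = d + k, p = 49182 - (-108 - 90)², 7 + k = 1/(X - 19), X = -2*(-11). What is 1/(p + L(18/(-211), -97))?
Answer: 3/29623 ≈ 0.00010127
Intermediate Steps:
X = 22
k = -20/3 (k = -7 + 1/(22 - 19) = -7 + 1/3 = -7 + ⅓ = -20/3 ≈ -6.6667)
p = 9978 (p = 49182 - 1*(-198)² = 49182 - 1*39204 = 49182 - 39204 = 9978)
L(r, d) = -20/3 + d (L(r, d) = d - 20/3 = -20/3 + d)
1/(p + L(18/(-211), -97)) = 1/(9978 + (-20/3 - 97)) = 1/(9978 - 311/3) = 1/(29623/3) = 3/29623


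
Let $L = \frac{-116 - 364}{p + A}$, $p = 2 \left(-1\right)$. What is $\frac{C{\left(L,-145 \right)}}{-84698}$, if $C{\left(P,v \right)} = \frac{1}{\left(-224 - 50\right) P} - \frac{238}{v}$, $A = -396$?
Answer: $- \frac{624881}{32304494784} \approx -1.9343 \cdot 10^{-5}$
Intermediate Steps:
$p = -2$
$L = \frac{240}{199}$ ($L = \frac{-116 - 364}{-2 - 396} = - \frac{480}{-398} = \left(-480\right) \left(- \frac{1}{398}\right) = \frac{240}{199} \approx 1.206$)
$C{\left(P,v \right)} = - \frac{238}{v} - \frac{1}{274 P}$ ($C{\left(P,v \right)} = \frac{1}{\left(-274\right) P} - \frac{238}{v} = - \frac{1}{274 P} - \frac{238}{v} = - \frac{238}{v} - \frac{1}{274 P}$)
$\frac{C{\left(L,-145 \right)}}{-84698} = \frac{- \frac{238}{-145} - \frac{1}{274 \cdot \frac{240}{199}}}{-84698} = \left(\left(-238\right) \left(- \frac{1}{145}\right) - \frac{199}{65760}\right) \left(- \frac{1}{84698}\right) = \left(\frac{238}{145} - \frac{199}{65760}\right) \left(- \frac{1}{84698}\right) = \frac{624881}{381408} \left(- \frac{1}{84698}\right) = - \frac{624881}{32304494784}$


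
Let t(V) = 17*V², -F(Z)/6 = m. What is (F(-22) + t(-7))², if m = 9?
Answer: 606841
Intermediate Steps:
F(Z) = -54 (F(Z) = -6*9 = -54)
(F(-22) + t(-7))² = (-54 + 17*(-7)²)² = (-54 + 17*49)² = (-54 + 833)² = 779² = 606841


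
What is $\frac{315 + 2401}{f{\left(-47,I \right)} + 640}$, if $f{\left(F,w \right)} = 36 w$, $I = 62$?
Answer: $\frac{679}{718} \approx 0.94568$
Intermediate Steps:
$\frac{315 + 2401}{f{\left(-47,I \right)} + 640} = \frac{315 + 2401}{36 \cdot 62 + 640} = \frac{2716}{2232 + 640} = \frac{2716}{2872} = 2716 \cdot \frac{1}{2872} = \frac{679}{718}$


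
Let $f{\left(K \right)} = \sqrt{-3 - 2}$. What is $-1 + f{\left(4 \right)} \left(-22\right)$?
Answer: $-1 - 22 i \sqrt{5} \approx -1.0 - 49.193 i$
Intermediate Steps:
$f{\left(K \right)} = i \sqrt{5}$ ($f{\left(K \right)} = \sqrt{-5} = i \sqrt{5}$)
$-1 + f{\left(4 \right)} \left(-22\right) = -1 + i \sqrt{5} \left(-22\right) = -1 - 22 i \sqrt{5}$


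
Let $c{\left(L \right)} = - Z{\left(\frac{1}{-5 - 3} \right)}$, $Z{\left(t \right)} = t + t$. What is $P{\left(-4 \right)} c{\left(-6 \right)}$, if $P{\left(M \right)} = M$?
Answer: $-1$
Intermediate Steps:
$Z{\left(t \right)} = 2 t$
$c{\left(L \right)} = \frac{1}{4}$ ($c{\left(L \right)} = - \frac{2}{-5 - 3} = - \frac{2}{-8} = - \frac{2 \left(-1\right)}{8} = \left(-1\right) \left(- \frac{1}{4}\right) = \frac{1}{4}$)
$P{\left(-4 \right)} c{\left(-6 \right)} = \left(-4\right) \frac{1}{4} = -1$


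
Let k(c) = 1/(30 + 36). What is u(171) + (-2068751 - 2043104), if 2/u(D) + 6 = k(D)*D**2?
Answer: -39535485781/9615 ≈ -4.1119e+6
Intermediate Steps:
k(c) = 1/66
u(D) = 2/(-6 + D**2/66)
u(171) + (-2068751 - 2043104) = 132/(-396 + 171**2) + (-2068751 - 2043104) = 132/(-396 + 29241) - 4111855 = 132/28845 - 4111855 = 132*(1/28845) - 4111855 = 44/9615 - 4111855 = -39535485781/9615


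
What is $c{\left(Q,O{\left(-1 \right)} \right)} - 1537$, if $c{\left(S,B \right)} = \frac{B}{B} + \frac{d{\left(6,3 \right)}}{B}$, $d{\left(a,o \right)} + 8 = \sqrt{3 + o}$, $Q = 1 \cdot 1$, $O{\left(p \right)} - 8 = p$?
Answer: $- \frac{10760}{7} + \frac{\sqrt{6}}{7} \approx -1536.8$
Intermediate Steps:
$O{\left(p \right)} = 8 + p$
$Q = 1$
$d{\left(a,o \right)} = -8 + \sqrt{3 + o}$
$c{\left(S,B \right)} = 1 + \frac{-8 + \sqrt{6}}{B}$ ($c{\left(S,B \right)} = \frac{B}{B} + \frac{-8 + \sqrt{3 + 3}}{B} = 1 + \frac{-8 + \sqrt{6}}{B}$)
$c{\left(Q,O{\left(-1 \right)} \right)} - 1537 = \frac{-8 + \left(8 - 1\right) + \sqrt{6}}{8 - 1} - 1537 = \frac{-8 + 7 + \sqrt{6}}{7} - 1537 = \frac{-1 + \sqrt{6}}{7} - 1537 = \left(- \frac{1}{7} + \frac{\sqrt{6}}{7}\right) - 1537 = - \frac{10760}{7} + \frac{\sqrt{6}}{7}$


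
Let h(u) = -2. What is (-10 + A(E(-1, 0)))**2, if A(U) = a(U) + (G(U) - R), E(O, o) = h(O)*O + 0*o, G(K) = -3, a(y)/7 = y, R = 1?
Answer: 0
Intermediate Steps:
a(y) = 7*y
E(O, o) = -2*O (E(O, o) = -2*O + 0*o = -2*O + 0 = -2*O)
A(U) = -4 + 7*U (A(U) = 7*U + (-3 - 1*1) = 7*U + (-3 - 1) = 7*U - 4 = -4 + 7*U)
(-10 + A(E(-1, 0)))**2 = (-10 + (-4 + 7*(-2*(-1))))**2 = (-10 + (-4 + 7*2))**2 = (-10 + (-4 + 14))**2 = (-10 + 10)**2 = 0**2 = 0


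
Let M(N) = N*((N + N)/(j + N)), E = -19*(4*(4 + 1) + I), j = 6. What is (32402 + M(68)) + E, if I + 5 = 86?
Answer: 1132495/37 ≈ 30608.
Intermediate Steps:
I = 81 (I = -5 + 86 = 81)
E = -1919 (E = -19*(4*(4 + 1) + 81) = -19*(4*5 + 81) = -19*(20 + 81) = -19*101 = -1919)
M(N) = 2*N²/(6 + N) (M(N) = N*((N + N)/(6 + N)) = N*((2*N)/(6 + N)) = N*(2*N/(6 + N)) = 2*N²/(6 + N))
(32402 + M(68)) + E = (32402 + 2*68²/(6 + 68)) - 1919 = (32402 + 2*4624/74) - 1919 = (32402 + 2*4624*(1/74)) - 1919 = (32402 + 4624/37) - 1919 = 1203498/37 - 1919 = 1132495/37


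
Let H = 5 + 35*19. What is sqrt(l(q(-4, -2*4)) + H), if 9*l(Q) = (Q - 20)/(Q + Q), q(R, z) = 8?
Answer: sqrt(24117)/6 ≈ 25.883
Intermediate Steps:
H = 670 (H = 5 + 665 = 670)
l(Q) = (-20 + Q)/(18*Q) (l(Q) = ((Q - 20)/(Q + Q))/9 = ((-20 + Q)/((2*Q)))/9 = ((-20 + Q)*(1/(2*Q)))/9 = ((-20 + Q)/(2*Q))/9 = (-20 + Q)/(18*Q))
sqrt(l(q(-4, -2*4)) + H) = sqrt((1/18)*(-20 + 8)/8 + 670) = sqrt((1/18)*(1/8)*(-12) + 670) = sqrt(-1/12 + 670) = sqrt(8039/12) = sqrt(24117)/6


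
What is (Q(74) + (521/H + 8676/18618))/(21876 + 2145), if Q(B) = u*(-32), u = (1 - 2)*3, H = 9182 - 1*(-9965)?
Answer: 5732964761/1427163059961 ≈ 0.0040170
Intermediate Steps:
H = 19147 (H = 9182 + 9965 = 19147)
u = -3 (u = -1*3 = -3)
Q(B) = 96 (Q(B) = -3*(-32) = 96)
(Q(74) + (521/H + 8676/18618))/(21876 + 2145) = (96 + (521/19147 + 8676/18618))/(21876 + 2145) = (96 + (521*(1/19147) + 8676*(1/18618)))/24021 = (96 + (521/19147 + 1446/3103))*(1/24021) = (96 + 29303225/59413141)*(1/24021) = (5732964761/59413141)*(1/24021) = 5732964761/1427163059961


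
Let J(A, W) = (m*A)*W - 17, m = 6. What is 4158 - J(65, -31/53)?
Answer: 233365/53 ≈ 4403.1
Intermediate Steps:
J(A, W) = -17 + 6*A*W (J(A, W) = (6*A)*W - 17 = 6*A*W - 17 = -17 + 6*A*W)
4158 - J(65, -31/53) = 4158 - (-17 + 6*65*(-31/53)) = 4158 - (-17 - 12090/53) = 4158 - 1*(-12991/53) = 4158 + 12991/53 = 233365/53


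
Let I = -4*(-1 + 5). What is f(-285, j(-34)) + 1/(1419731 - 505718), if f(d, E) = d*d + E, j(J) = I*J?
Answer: 74737928998/914013 ≈ 81769.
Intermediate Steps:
I = -16 (I = -4*4 = -16)
j(J) = -16*J
f(d, E) = E + d² (f(d, E) = d² + E = E + d²)
f(-285, j(-34)) + 1/(1419731 - 505718) = (-16*(-34) + (-285)²) + 1/(1419731 - 505718) = (544 + 81225) + 1/914013 = 81769 + 1/914013 = 74737928998/914013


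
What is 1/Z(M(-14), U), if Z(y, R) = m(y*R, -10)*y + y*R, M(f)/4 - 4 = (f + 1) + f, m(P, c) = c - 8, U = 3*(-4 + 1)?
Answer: 1/2484 ≈ 0.00040258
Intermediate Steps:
U = -9 (U = 3*(-3) = -9)
m(P, c) = -8 + c
M(f) = 20 + 8*f (M(f) = 16 + 4*((f + 1) + f) = 16 + 4*((1 + f) + f) = 16 + 4*(1 + 2*f) = 16 + (4 + 8*f) = 20 + 8*f)
Z(y, R) = -18*y + R*y (Z(y, R) = (-8 - 10)*y + y*R = -18*y + R*y)
1/Z(M(-14), U) = 1/((20 + 8*(-14))*(-18 - 9)) = 1/((20 - 112)*(-27)) = 1/(-92*(-27)) = 1/2484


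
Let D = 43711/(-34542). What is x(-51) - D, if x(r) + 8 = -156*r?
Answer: 274583527/34542 ≈ 7949.3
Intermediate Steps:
x(r) = -8 - 156*r
D = -43711/34542 (D = 43711*(-1/34542) = -43711/34542 ≈ -1.2654)
x(-51) - D = (-8 - 156*(-51)) - 1*(-43711/34542) = (-8 + 7956) + 43711/34542 = 7948 + 43711/34542 = 274583527/34542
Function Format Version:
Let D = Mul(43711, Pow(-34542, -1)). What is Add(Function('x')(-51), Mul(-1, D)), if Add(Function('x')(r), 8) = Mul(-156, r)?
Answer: Rational(274583527, 34542) ≈ 7949.3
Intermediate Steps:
Function('x')(r) = Add(-8, Mul(-156, r))
D = Rational(-43711, 34542) (D = Mul(43711, Rational(-1, 34542)) = Rational(-43711, 34542) ≈ -1.2654)
Add(Function('x')(-51), Mul(-1, D)) = Add(Add(-8, Mul(-156, -51)), Mul(-1, Rational(-43711, 34542))) = Add(Add(-8, 7956), Rational(43711, 34542)) = Add(7948, Rational(43711, 34542)) = Rational(274583527, 34542)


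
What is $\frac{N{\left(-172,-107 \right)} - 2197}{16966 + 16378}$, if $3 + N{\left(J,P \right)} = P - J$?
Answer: $- \frac{2135}{33344} \approx -0.064029$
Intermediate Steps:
$N{\left(J,P \right)} = -3 + P - J$ ($N{\left(J,P \right)} = -3 - \left(J - P\right) = -3 + P - J$)
$\frac{N{\left(-172,-107 \right)} - 2197}{16966 + 16378} = \frac{\left(-3 - 107 - -172\right) - 2197}{16966 + 16378} = \frac{\left(-3 - 107 + 172\right) - 2197}{33344} = \left(62 - 2197\right) \frac{1}{33344} = \left(-2135\right) \frac{1}{33344} = - \frac{2135}{33344}$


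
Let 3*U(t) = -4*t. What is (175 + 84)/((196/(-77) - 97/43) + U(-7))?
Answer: 367521/6431 ≈ 57.148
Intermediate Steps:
U(t) = -4*t/3 (U(t) = (-4*t)/3 = -4*t/3)
(175 + 84)/((196/(-77) - 97/43) + U(-7)) = (175 + 84)/((196/(-77) - 97/43) - 4/3*(-7)) = 259/((196*(-1/77) - 97*1/43) + 28/3) = 259/((-28/11 - 97/43) + 28/3) = 259/(-2271/473 + 28/3) = 259/(6431/1419) = 259*(1419/6431) = 367521/6431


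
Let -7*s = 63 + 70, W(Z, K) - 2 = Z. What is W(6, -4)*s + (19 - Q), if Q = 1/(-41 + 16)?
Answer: -3324/25 ≈ -132.96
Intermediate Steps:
Q = -1/25 (Q = 1/(-25) = -1/25 ≈ -0.040000)
W(Z, K) = 2 + Z
s = -19 (s = -(63 + 70)/7 = -1/7*133 = -19)
W(6, -4)*s + (19 - Q) = (2 + 6)*(-19) + (19 - 1*(-1/25)) = 8*(-19) + (19 + 1/25) = -152 + 476/25 = -3324/25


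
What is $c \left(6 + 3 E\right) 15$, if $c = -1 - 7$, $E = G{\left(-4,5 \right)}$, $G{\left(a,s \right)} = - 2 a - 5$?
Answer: $-1800$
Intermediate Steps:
$G{\left(a,s \right)} = -5 - 2 a$
$E = 3$ ($E = -5 - -8 = -5 + 8 = 3$)
$c = -8$
$c \left(6 + 3 E\right) 15 = - 8 \left(6 + 3 \cdot 3\right) 15 = - 8 \left(6 + 9\right) 15 = \left(-8\right) 15 \cdot 15 = \left(-120\right) 15 = -1800$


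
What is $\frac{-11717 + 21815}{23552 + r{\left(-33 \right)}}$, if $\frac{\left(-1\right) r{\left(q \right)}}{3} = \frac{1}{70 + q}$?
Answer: $\frac{373626}{871421} \approx 0.42875$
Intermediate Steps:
$r{\left(q \right)} = - \frac{3}{70 + q}$
$\frac{-11717 + 21815}{23552 + r{\left(-33 \right)}} = \frac{-11717 + 21815}{23552 - \frac{3}{70 - 33}} = \frac{10098}{23552 - \frac{3}{37}} = \frac{10098}{\frac{871421}{37}} = 10098 \cdot \frac{37}{871421} = \frac{373626}{871421}$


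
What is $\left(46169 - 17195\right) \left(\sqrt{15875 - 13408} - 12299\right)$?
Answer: $-356351226 + 28974 \sqrt{2467} \approx -3.5491 \cdot 10^{8}$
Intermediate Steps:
$\left(46169 - 17195\right) \left(\sqrt{15875 - 13408} - 12299\right) = 28974 \left(\sqrt{2467} - 12299\right) = 28974 \left(-12299 + \sqrt{2467}\right) = -356351226 + 28974 \sqrt{2467}$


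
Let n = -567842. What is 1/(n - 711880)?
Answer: -1/1279722 ≈ -7.8142e-7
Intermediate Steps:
1/(n - 711880) = 1/(-567842 - 711880) = 1/(-1279722) = -1/1279722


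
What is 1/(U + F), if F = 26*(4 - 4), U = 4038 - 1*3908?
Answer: 1/130 ≈ 0.0076923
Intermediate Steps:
U = 130 (U = 4038 - 3908 = 130)
F = 0 (F = 26*0 = 0)
1/(U + F) = 1/(130 + 0) = 1/130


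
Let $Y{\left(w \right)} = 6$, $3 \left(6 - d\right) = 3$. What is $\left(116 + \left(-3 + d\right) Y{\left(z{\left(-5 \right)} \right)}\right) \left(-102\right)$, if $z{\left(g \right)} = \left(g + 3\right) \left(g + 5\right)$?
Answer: $-13056$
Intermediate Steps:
$z{\left(g \right)} = \left(3 + g\right) \left(5 + g\right)$
$d = 5$ ($d = 6 - 1 = 5$)
$\left(116 + \left(-3 + d\right) Y{\left(z{\left(-5 \right)} \right)}\right) \left(-102\right) = \left(116 + \left(-3 + 5\right) 6\right) \left(-102\right) = \left(116 + 2 \cdot 6\right) \left(-102\right) = \left(116 + 12\right) \left(-102\right) = 128 \left(-102\right) = -13056$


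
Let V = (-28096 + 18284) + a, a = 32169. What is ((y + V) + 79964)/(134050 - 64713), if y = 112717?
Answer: 215038/69337 ≈ 3.1013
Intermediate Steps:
V = 22357 (V = (-28096 + 18284) + 32169 = -9812 + 32169 = 22357)
((y + V) + 79964)/(134050 - 64713) = ((112717 + 22357) + 79964)/(134050 - 64713) = (135074 + 79964)/69337 = 215038*(1/69337) = 215038/69337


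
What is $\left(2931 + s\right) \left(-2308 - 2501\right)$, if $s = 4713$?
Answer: $-36759996$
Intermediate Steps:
$\left(2931 + s\right) \left(-2308 - 2501\right) = \left(2931 + 4713\right) \left(-2308 - 2501\right) = 7644 \left(-4809\right) = -36759996$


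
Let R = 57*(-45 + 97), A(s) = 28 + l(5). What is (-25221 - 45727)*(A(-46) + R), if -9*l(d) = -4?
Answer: -1910771536/9 ≈ -2.1231e+8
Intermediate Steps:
l(d) = 4/9 (l(d) = -⅑*(-4) = 4/9)
A(s) = 256/9 (A(s) = 28 + 4/9 = 256/9)
R = 2964 (R = 57*52 = 2964)
(-25221 - 45727)*(A(-46) + R) = (-25221 - 45727)*(256/9 + 2964) = -70948*26932/9 = -1910771536/9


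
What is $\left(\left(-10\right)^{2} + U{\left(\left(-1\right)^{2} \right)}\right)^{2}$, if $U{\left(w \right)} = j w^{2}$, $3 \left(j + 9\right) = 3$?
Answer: $8464$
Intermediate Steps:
$j = -8$ ($j = -9 + \frac{1}{3} \cdot 3 = -9 + 1 = -8$)
$U{\left(w \right)} = - 8 w^{2}$
$\left(\left(-10\right)^{2} + U{\left(\left(-1\right)^{2} \right)}\right)^{2} = \left(\left(-10\right)^{2} - 8 \left(\left(-1\right)^{2}\right)^{2}\right)^{2} = \left(100 - 8 \cdot 1^{2}\right)^{2} = \left(100 - 8\right)^{2} = 92^{2} = 8464$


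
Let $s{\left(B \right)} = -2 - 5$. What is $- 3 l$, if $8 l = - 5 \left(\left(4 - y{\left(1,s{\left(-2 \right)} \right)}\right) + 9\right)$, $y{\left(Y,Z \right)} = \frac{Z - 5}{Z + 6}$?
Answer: $\frac{15}{8} \approx 1.875$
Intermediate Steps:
$s{\left(B \right)} = -7$
$y{\left(Y,Z \right)} = \frac{-5 + Z}{6 + Z}$
$l = - \frac{5}{8}$ ($l = \frac{\left(-5\right) \left(\left(4 - \frac{-5 - 7}{6 - 7}\right) + 9\right)}{8} = \frac{\left(-5\right) \left(\left(4 - \frac{1}{-1} \left(-12\right)\right) + 9\right)}{8} = \frac{\left(-5\right) \left(\left(4 - \left(-1\right) \left(-12\right)\right) + 9\right)}{8} = \frac{\left(-5\right) \left(\left(4 - 12\right) + 9\right)}{8} = \frac{\left(-5\right) \left(-8 + 9\right)}{8} = \frac{\left(-5\right) 1}{8} = \frac{1}{8} \left(-5\right) = - \frac{5}{8} \approx -0.625$)
$- 3 l = \left(-3\right) \left(- \frac{5}{8}\right) = \frac{15}{8}$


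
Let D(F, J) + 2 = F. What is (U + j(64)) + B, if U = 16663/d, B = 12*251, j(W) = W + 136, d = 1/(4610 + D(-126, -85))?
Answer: 74686778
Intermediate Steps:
D(F, J) = -2 + F
d = 1/4482 (d = 1/(4610 + (-2 - 126)) = 1/(4610 - 128) = 1/4482 ≈ 0.00022311)
j(W) = 136 + W
B = 3012
U = 74683566 (U = 16663/(1/4482) = 16663*4482 = 74683566)
(U + j(64)) + B = (74683566 + (136 + 64)) + 3012 = (74683566 + 200) + 3012 = 74683766 + 3012 = 74686778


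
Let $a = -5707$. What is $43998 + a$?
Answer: $38291$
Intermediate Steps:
$43998 + a = 43998 - 5707 = 38291$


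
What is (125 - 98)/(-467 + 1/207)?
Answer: -5589/96668 ≈ -0.057816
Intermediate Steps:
(125 - 98)/(-467 + 1/207) = 27/(-467 + 1/207) = 27/(-96668/207) = 27*(-207/96668) = -5589/96668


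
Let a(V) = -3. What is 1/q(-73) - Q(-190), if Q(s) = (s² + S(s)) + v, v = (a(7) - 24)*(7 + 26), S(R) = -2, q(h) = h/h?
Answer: -35206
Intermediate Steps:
q(h) = 1
v = -891 (v = (-3 - 24)*(7 + 26) = -27*33 = -891)
Q(s) = -893 + s² (Q(s) = (s² - 2) - 891 = (-2 + s²) - 891 = -893 + s²)
1/q(-73) - Q(-190) = 1/1 - (-893 + (-190)²) = 1 - (-893 + 36100) = 1 - 1*35207 = 1 - 35207 = -35206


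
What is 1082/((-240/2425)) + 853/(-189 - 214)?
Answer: -105761627/9672 ≈ -10935.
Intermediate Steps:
1082/((-240/2425)) + 853/(-189 - 214) = 1082/((-240*1/2425)) + 853/(-403) = 1082/(-48/485) + 853*(-1/403) = 1082*(-485/48) - 853/403 = -262385/24 - 853/403 = -105761627/9672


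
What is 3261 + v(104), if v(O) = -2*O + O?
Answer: 3157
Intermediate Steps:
v(O) = -O
3261 + v(104) = 3261 - 1*104 = 3261 - 104 = 3157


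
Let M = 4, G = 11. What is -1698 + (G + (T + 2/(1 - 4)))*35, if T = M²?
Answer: -2329/3 ≈ -776.33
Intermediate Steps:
T = 16 (T = 4² = 16)
-1698 + (G + (T + 2/(1 - 4)))*35 = -1698 + (11 + (16 + 2/(1 - 4)))*35 = -1698 + (11 + (16 + 2/(-3)))*35 = -1698 + (11 + (16 - ⅓*2))*35 = -1698 + (11 + (16 - ⅔))*35 = -1698 + (11 + 46/3)*35 = -1698 + (79/3)*35 = -1698 + 2765/3 = -2329/3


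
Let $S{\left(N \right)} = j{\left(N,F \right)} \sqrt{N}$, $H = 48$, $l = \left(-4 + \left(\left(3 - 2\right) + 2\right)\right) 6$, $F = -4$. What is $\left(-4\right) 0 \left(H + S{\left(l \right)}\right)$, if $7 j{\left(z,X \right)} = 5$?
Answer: $0$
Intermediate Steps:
$j{\left(z,X \right)} = \frac{5}{7}$ ($j{\left(z,X \right)} = \frac{1}{7} \cdot 5 = \frac{5}{7}$)
$l = -6$ ($l = \left(-4 + \left(1 + 2\right)\right) 6 = \left(-4 + 3\right) 6 = \left(-1\right) 6 = -6$)
$S{\left(N \right)} = \frac{5 \sqrt{N}}{7}$
$\left(-4\right) 0 \left(H + S{\left(l \right)}\right) = \left(-4\right) 0 \left(48 + \frac{5 \sqrt{-6}}{7}\right) = 0 \left(48 + \frac{5 i \sqrt{6}}{7}\right) = 0$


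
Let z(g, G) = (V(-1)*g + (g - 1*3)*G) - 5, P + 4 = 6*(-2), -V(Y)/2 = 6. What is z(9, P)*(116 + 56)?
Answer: -35948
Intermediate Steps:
V(Y) = -12 (V(Y) = -2*6 = -12)
P = -16 (P = -4 + 6*(-2) = -4 - 12 = -16)
z(g, G) = -5 - 12*g + G*(-3 + g) (z(g, G) = (-12*g + (g - 1*3)*G) - 5 = (-12*g + (g - 3)*G) - 5 = (-12*g + (-3 + g)*G) - 5 = (-12*g + G*(-3 + g)) - 5 = -5 - 12*g + G*(-3 + g))
z(9, P)*(116 + 56) = (-5 - 12*9 - 3*(-16) - 16*9)*(116 + 56) = (-5 - 108 + 48 - 144)*172 = -209*172 = -35948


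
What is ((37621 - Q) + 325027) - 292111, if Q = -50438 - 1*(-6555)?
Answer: 114420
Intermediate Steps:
Q = -43883 (Q = -50438 + 6555 = -43883)
((37621 - Q) + 325027) - 292111 = ((37621 - 1*(-43883)) + 325027) - 292111 = ((37621 + 43883) + 325027) - 292111 = (81504 + 325027) - 292111 = 406531 - 292111 = 114420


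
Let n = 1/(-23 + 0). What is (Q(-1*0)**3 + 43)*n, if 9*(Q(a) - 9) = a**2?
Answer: -772/23 ≈ -33.565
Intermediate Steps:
n = -1/23 (n = 1/(-23) = -1/23 ≈ -0.043478)
Q(a) = 9 + a**2/9
(Q(-1*0)**3 + 43)*n = ((9 + (-1*0)**2/9)**3 + 43)*(-1/23) = ((9 + (1/9)*0**2)**3 + 43)*(-1/23) = ((9 + (1/9)*0)**3 + 43)*(-1/23) = ((9 + 0)**3 + 43)*(-1/23) = (9**3 + 43)*(-1/23) = (729 + 43)*(-1/23) = 772*(-1/23) = -772/23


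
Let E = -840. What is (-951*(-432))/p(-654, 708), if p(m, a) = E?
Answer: -17118/35 ≈ -489.09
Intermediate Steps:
p(m, a) = -840
(-951*(-432))/p(-654, 708) = -951*(-432)/(-840) = 410832*(-1/840) = -17118/35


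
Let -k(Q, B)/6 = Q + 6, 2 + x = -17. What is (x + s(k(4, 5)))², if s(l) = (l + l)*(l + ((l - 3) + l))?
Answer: 481407481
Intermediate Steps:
x = -19 (x = -2 - 17 = -19)
k(Q, B) = -36 - 6*Q (k(Q, B) = -6*(Q + 6) = -6*(6 + Q) = -36 - 6*Q)
s(l) = 2*l*(-3 + 3*l) (s(l) = (2*l)*(l + ((-3 + l) + l)) = (2*l)*(l + (-3 + 2*l)) = (2*l)*(-3 + 3*l) = 2*l*(-3 + 3*l))
(x + s(k(4, 5)))² = (-19 + 6*(-36 - 6*4)*(-1 + (-36 - 6*4)))² = (-19 + 6*(-36 - 24)*(-1 + (-36 - 24)))² = (-19 + 6*(-60)*(-1 - 60))² = (-19 + 6*(-60)*(-61))² = (-19 + 21960)² = 21941² = 481407481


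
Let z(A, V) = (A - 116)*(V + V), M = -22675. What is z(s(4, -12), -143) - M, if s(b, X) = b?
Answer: 54707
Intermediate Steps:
z(A, V) = 2*V*(-116 + A) (z(A, V) = (-116 + A)*(2*V) = 2*V*(-116 + A))
z(s(4, -12), -143) - M = 2*(-143)*(-116 + 4) - 1*(-22675) = 2*(-143)*(-112) + 22675 = 32032 + 22675 = 54707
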